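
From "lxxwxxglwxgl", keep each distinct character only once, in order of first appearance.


Input: 'lxxwxxglwxgl'
Operation: keep first occurrence of each character
Scan: s[0]='l' new -> keep; s[1]='x' new -> keep; s[2]='x' seen -> skip; s[3]='w' new -> keep; s[4]='x' seen -> skip; s[5]='x' seen -> skip; s[6]='g' new -> keep; s[7]='l' seen -> skip; s[8]='w' seen -> skip; s[9]='x' seen -> skip; s[10]='g' seen -> skip; s[11]='l' seen -> skip
Result: lxwg


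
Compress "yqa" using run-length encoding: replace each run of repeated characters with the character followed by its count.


Input: 'yqa'
Operation: identify consecutive runs
Runs: 'y' -> y1, 'q' -> q1, 'a' -> a1
Encoded: y1q1a1


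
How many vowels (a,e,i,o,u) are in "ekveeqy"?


Input string: 'ekveeqy'
Operation: count vowels (a, e, i, o, u)
Scan: s[0]='e' (vowel), s[1]='k', s[2]='v', s[3]='e' (vowel), s[4]='e' (vowel), s[5]='q', s[6]='y'
Vowels found: 3
Result: 3


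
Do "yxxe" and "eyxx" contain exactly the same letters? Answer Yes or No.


String 1: 'yxxe' -> sorted: 'exxy'
String 2: 'eyxx' -> sorted: 'exxy'
Compare sorted forms: 'exxy' == 'exxy'
Anagram: Yes


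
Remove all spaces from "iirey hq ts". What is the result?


Input string: 'iirey hq ts'
Operation: remove all spaces
Words: 'iirey', 'hq', 'ts'
Join without spaces: iireyhqts


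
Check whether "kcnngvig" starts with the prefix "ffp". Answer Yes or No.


Input string: 'kcnngvig'
Prefix to check: 'ffp'
First 3 characters of input: 'kcn'
Match: False
Result: No


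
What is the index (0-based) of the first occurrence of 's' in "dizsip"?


Input string: 'dizsip'
Target: 's'
Scanning left to right: s[0]='d', s[1]='i', s[2]='z', s[3]='s'
First match at index: 3


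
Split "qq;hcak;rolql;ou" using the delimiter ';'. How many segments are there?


Input string: 'qq;hcak;rolql;ou'
Delimiter: ';'
Split result: 'qq', 'hcak', 'rolql', 'ou'
Number of parts: 4


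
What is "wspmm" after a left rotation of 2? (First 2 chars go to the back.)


Input: 'wspmm', shift = 2
Operation: split at index 2 and swap parts
Front part s[0:2] = 'ws'
Back part s[2:] = 'pmm'
Rotated = back + front = 'pmm' + 'ws'
Result: pmmws


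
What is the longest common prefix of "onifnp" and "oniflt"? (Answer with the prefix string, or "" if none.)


String 1: 'onifnp'
String 2: 'oniflt'
Compare position by position:
pos 0: 'o' vs 'o' match
pos 1: 'n' vs 'n' match
pos 2: 'i' vs 'i' match
pos 3: 'f' vs 'f' match
pos 4: 'n' vs 'l' differ -> stop
Longest common prefix: "onif" (length 4)


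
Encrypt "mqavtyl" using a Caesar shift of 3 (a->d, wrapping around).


Input: 'mqavtyl', shift = 3
Operation: for each letter, (position + 3) mod 26
Mapping: 'm'(12+3=15)->'p', 'q'(16+3=19)->'t', 'a'(0+3=3)->'d', 'v'(21+3=24)->'y', 't'(19+3=22)->'w', 'y'(24+3=27, 27 mod 26=1)->'b', 'l'(11+3=14)->'o'
Result: ptdywbo


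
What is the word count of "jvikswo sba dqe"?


Input string: 'jvikswo sba dqe'
Operation: split by spaces
Words found: 'jvikswo', 'sba', 'dqe'
Word count: 3


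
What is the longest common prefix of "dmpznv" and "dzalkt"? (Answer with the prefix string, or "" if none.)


String 1: 'dmpznv'
String 2: 'dzalkt'
Compare position by position:
pos 0: 'd' vs 'd' match
pos 1: 'm' vs 'z' differ -> stop
Longest common prefix: "d" (length 1)


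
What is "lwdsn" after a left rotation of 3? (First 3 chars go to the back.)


Input: 'lwdsn', shift = 3
Operation: split at index 3 and swap parts
Front part s[0:3] = 'lwd'
Back part s[3:] = 'sn'
Rotated = back + front = 'sn' + 'lwd'
Result: snlwd


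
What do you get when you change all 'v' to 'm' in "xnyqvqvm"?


Input string: 'xnyqvqvm'
Operation: replace 'v' with 'm'
Positions of 'v': 4, 6
After replacement: xnyqmqmm


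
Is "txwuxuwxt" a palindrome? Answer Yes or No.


Input string: 'txwuxuwxt'
Reversed: 'txwuxuwxt'
Compare pairs: s[0]='t' vs s[8]='t' (match), s[1]='x' vs s[7]='x' (match), s[2]='w' vs s[6]='w' (match), s[3]='u' vs s[5]='u' (match)
Palindrome: Yes


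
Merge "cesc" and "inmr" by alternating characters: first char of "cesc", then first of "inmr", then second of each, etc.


String 1: 'cesc'
String 2: 'inmr'
Operation: alternate characters
Pairs: 'c'+'i', 'e'+'n', 's'+'m', 'c'+'r'
Result: ciensmcr


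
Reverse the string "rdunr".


Input string: 'rdunr'
Operation: reverse character order
Original order: 'r' -> 'd' -> 'u' -> 'n' -> 'r'
Reversed order: 'r' -> 'n' -> 'u' -> 'd' -> 'r'
Result: rnudr


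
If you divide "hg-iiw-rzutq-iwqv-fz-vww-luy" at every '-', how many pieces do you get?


Input string: 'hg-iiw-rzutq-iwqv-fz-vww-luy'
Delimiter: '-'
Split result: 'hg', 'iiw', 'rzutq', 'iwqv', 'fz', 'vww', 'luy'
Number of parts: 7


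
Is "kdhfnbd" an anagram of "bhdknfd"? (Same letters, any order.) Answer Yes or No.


String 1: 'bhdknfd' -> sorted: 'bddfhkn'
String 2: 'kdhfnbd' -> sorted: 'bddfhkn'
Compare sorted forms: 'bddfhkn' == 'bddfhkn'
Anagram: Yes


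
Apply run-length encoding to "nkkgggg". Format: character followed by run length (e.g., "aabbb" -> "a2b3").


Input: 'nkkgggg'
Operation: identify consecutive runs
Runs: 'n' -> n1, 'kk' -> k2, 'gggg' -> g4
Encoded: n1k2g4


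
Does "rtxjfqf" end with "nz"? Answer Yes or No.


Input string: 'rtxjfqf'
Suffix to check: 'nz'
Last 2 characters of input: 'qf'
Match: False
Result: No


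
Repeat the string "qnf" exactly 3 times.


Input string: 'qnf'
Operation: repeat 3 times
Concatenation: 'qnf' + 'qnf' + 'qnf'
Result: qnfqnfqnf


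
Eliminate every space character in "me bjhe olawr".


Input string: 'me bjhe olawr'
Operation: remove all spaces
Words: 'me', 'bjhe', 'olawr'
Join without spaces: mebjheolawr


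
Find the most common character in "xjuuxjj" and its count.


Input: 'xjuuxjj'
Operation: tally each character
Counts: 'j':3, 'u':2, 'x':2
Maximum: 'j' appears 3 times


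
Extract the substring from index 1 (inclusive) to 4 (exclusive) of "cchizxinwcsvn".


Input string: 'cchizxinwcsvn'
Operation: slice [1:4]
Extract characters: s[1]='c', s[2]='h', s[3]='i'
Result: chi


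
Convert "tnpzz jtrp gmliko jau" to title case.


Input string: 'tnpzz jtrp gmliko jau'
Operation: capitalize first letter of each word
Word transformations: 'tnpzz'->'Tnpzz', 'jtrp'->'Jtrp', 'gmliko'->'Gmliko', 'jau'->'Jau'
Result: Tnpzz Jtrp Gmliko Jau


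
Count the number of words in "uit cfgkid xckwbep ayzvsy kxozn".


Input string: 'uit cfgkid xckwbep ayzvsy kxozn'
Operation: split by spaces
Words found: 'uit', 'cfgkid', 'xckwbep', 'ayzvsy', 'kxozn'
Word count: 5


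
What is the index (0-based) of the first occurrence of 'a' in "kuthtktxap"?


Input string: 'kuthtktxap'
Target: 'a'
Scanning left to right: s[0]='k', s[1]='u', s[2]='t', s[3]='h', s[4]='t', s[5]='k', s[6]='t', s[7]='x', s[8]='a'
First match at index: 8


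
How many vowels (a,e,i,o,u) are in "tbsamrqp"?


Input string: 'tbsamrqp'
Operation: count vowels (a, e, i, o, u)
Scan: s[0]='t', s[1]='b', s[2]='s', s[3]='a' (vowel), s[4]='m', s[5]='r', s[6]='q', s[7]='p'
Vowels found: 1
Result: 1


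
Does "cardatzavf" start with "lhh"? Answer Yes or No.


Input string: 'cardatzavf'
Prefix to check: 'lhh'
First 3 characters of input: 'car'
Match: False
Result: No


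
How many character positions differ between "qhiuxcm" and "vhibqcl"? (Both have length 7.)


String 1: 'qhiuxcm'
String 2: 'vhibqcl'
Compare each position: pos 0: 'q'!='v', pos 1: 'h'=='h', pos 2: 'i'=='i', pos 3: 'u'!='b', pos 4: 'x'!='q', pos 5: 'c'=='c', pos 6: 'm'!='l'
Differing positions: 4
Hamming distance: 4


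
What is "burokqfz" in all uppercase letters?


Input string: 'burokqfz'
Operation: convert each letter to uppercase
Mapping: 'b'->'B', 'u'->'U', 'r'->'R', 'o'->'O', 'k'->'K', 'q'->'Q', 'f'->'F', 'z'->'Z'
Result: BUROKQFZ


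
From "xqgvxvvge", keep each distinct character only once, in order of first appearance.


Input: 'xqgvxvvge'
Operation: keep first occurrence of each character
Scan: s[0]='x' new -> keep; s[1]='q' new -> keep; s[2]='g' new -> keep; s[3]='v' new -> keep; s[4]='x' seen -> skip; s[5]='v' seen -> skip; s[6]='v' seen -> skip; s[7]='g' seen -> skip; s[8]='e' new -> keep
Result: xqgve


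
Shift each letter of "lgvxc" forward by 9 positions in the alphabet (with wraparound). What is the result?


Input: 'lgvxc', shift = 9
Operation: for each letter, (position + 9) mod 26
Mapping: 'l'(11+9=20)->'u', 'g'(6+9=15)->'p', 'v'(21+9=30, 30 mod 26=4)->'e', 'x'(23+9=32, 32 mod 26=6)->'g', 'c'(2+9=11)->'l'
Result: upegl


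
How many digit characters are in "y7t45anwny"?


Input string: 'y7t45anwny'
Operation: count digit characters (0-9)
Scan: 'y', '7'(digit), 't', '4'(digit), '5'(digit), 'a', 'n', 'w', 'n', 'y'
Digits found: 3
Result: 3


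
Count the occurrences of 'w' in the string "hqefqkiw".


Input string: 'hqefqkiw'
Target character: 'w'
Scan each position: s[7]='w'
Matches found at indices: 7
Total: 1


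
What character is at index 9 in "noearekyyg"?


Input string: 'noearekyyg'
Operation: get character at index 9
Index mapping: s[0]='n', s[1]='o', s[2]='e', s[3]='a', s[4]='r', s[5]='e', s[6]='k', s[7]='y', s[8]='y', s[9]='g'
Result: 'g'


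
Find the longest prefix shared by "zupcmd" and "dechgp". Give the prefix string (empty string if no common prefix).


String 1: 'zupcmd'
String 2: 'dechgp'
Compare position by position:
pos 0: 'z' vs 'd' differ -> stop
Longest common prefix: "" (length 0)


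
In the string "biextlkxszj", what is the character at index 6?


Input string: 'biextlkxszj'
Operation: get character at index 6
Index mapping: s[0]='b', s[1]='i', s[2]='e', s[3]='x', s[4]='t', s[5]='l', s[6]='k'
Result: 'k'


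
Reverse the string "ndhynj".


Input string: 'ndhynj'
Operation: reverse character order
Original order: 'n' -> 'd' -> 'h' -> 'y' -> 'n' -> 'j'
Reversed order: 'j' -> 'n' -> 'y' -> 'h' -> 'd' -> 'n'
Result: jnyhdn


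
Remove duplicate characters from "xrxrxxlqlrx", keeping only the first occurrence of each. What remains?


Input: 'xrxrxxlqlrx'
Operation: keep first occurrence of each character
Scan: s[0]='x' new -> keep; s[1]='r' new -> keep; s[2]='x' seen -> skip; s[3]='r' seen -> skip; s[4]='x' seen -> skip; s[5]='x' seen -> skip; s[6]='l' new -> keep; s[7]='q' new -> keep; s[8]='l' seen -> skip; s[9]='r' seen -> skip; s[10]='x' seen -> skip
Result: xrlq


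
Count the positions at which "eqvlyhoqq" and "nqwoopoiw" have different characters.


String 1: 'eqvlyhoqq'
String 2: 'nqwoopoiw'
Compare each position: pos 0: 'e'!='n', pos 1: 'q'=='q', pos 2: 'v'!='w', pos 3: 'l'!='o', pos 4: 'y'!='o', pos 5: 'h'!='p', pos 6: 'o'=='o', pos 7: 'q'!='i', pos 8: 'q'!='w'
Differing positions: 7
Hamming distance: 7


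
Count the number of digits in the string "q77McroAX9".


Input string: 'q77McroAX9'
Operation: count digit characters (0-9)
Scan: 'q', '7'(digit), '7'(digit), 'M', 'c', 'r', 'o', 'A', 'X', '9'(digit)
Digits found: 3
Result: 3


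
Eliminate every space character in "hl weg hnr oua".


Input string: 'hl weg hnr oua'
Operation: remove all spaces
Words: 'hl', 'weg', 'hnr', 'oua'
Join without spaces: hlweghnroua


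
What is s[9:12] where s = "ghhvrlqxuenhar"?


Input string: 'ghhvrlqxuenhar'
Operation: slice [9:12]
Extract characters: s[9]='e', s[10]='n', s[11]='h'
Result: enh


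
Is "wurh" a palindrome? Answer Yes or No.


Input string: 'wurh'
Reversed: 'hruw'
Compare pairs: s[0]='w' vs s[3]='h' (mismatch), s[1]='u' vs s[2]='r' (mismatch)
Palindrome: No


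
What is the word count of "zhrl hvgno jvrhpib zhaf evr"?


Input string: 'zhrl hvgno jvrhpib zhaf evr'
Operation: split by spaces
Words found: 'zhrl', 'hvgno', 'jvrhpib', 'zhaf', 'evr'
Word count: 5


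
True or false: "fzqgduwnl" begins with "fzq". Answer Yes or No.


Input string: 'fzqgduwnl'
Prefix to check: 'fzq'
First 3 characters of input: 'fzq'
Match: True
Result: Yes


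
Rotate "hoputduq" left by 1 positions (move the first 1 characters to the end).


Input: 'hoputduq', shift = 1
Operation: split at index 1 and swap parts
Front part s[0:1] = 'h'
Back part s[1:] = 'oputduq'
Rotated = back + front = 'oputduq' + 'h'
Result: oputduqh


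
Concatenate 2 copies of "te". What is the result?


Input string: 'te'
Operation: repeat 2 times
Concatenation: 'te' + 'te'
Result: tete


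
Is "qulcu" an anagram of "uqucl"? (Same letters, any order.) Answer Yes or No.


String 1: 'uqucl' -> sorted: 'clquu'
String 2: 'qulcu' -> sorted: 'clquu'
Compare sorted forms: 'clquu' == 'clquu'
Anagram: Yes


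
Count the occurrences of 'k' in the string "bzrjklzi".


Input string: 'bzrjklzi'
Target character: 'k'
Scan each position: s[4]='k'
Matches found at indices: 4
Total: 1


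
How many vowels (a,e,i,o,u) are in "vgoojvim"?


Input string: 'vgoojvim'
Operation: count vowels (a, e, i, o, u)
Scan: s[0]='v', s[1]='g', s[2]='o' (vowel), s[3]='o' (vowel), s[4]='j', s[5]='v', s[6]='i' (vowel), s[7]='m'
Vowels found: 3
Result: 3


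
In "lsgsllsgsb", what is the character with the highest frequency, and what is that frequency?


Input: 'lsgsllsgsb'
Operation: tally each character
Counts: 'b':1, 'g':2, 'l':3, 's':4
Maximum: 's' appears 4 times


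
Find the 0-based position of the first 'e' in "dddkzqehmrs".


Input string: 'dddkzqehmrs'
Target: 'e'
Scanning left to right: s[0]='d', s[1]='d', s[2]='d', s[3]='k', s[4]='z', s[5]='q', s[6]='e'
First match at index: 6


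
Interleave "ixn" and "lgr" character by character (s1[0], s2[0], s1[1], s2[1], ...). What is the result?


String 1: 'ixn'
String 2: 'lgr'
Operation: alternate characters
Pairs: 'i'+'l', 'x'+'g', 'n'+'r'
Result: ilxgnr


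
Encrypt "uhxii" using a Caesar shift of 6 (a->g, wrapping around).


Input: 'uhxii', shift = 6
Operation: for each letter, (position + 6) mod 26
Mapping: 'u'(20+6=26, 26 mod 26=0)->'a', 'h'(7+6=13)->'n', 'x'(23+6=29, 29 mod 26=3)->'d', 'i'(8+6=14)->'o', 'i'(8+6=14)->'o'
Result: andoo


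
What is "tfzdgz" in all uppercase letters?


Input string: 'tfzdgz'
Operation: convert each letter to uppercase
Mapping: 't'->'T', 'f'->'F', 'z'->'Z', 'd'->'D', 'g'->'G', 'z'->'Z'
Result: TFZDGZ


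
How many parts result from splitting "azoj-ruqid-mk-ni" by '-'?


Input string: 'azoj-ruqid-mk-ni'
Delimiter: '-'
Split result: 'azoj', 'ruqid', 'mk', 'ni'
Number of parts: 4


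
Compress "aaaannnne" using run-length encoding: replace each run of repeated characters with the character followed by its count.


Input: 'aaaannnne'
Operation: identify consecutive runs
Runs: 'aaaa' -> a4, 'nnnn' -> n4, 'e' -> e1
Encoded: a4n4e1


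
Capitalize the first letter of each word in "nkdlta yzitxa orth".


Input string: 'nkdlta yzitxa orth'
Operation: capitalize first letter of each word
Word transformations: 'nkdlta'->'Nkdlta', 'yzitxa'->'Yzitxa', 'orth'->'Orth'
Result: Nkdlta Yzitxa Orth


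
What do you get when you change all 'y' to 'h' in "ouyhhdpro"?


Input string: 'ouyhhdpro'
Operation: replace 'y' with 'h'
Positions of 'y': 2
After replacement: ouhhhdpro


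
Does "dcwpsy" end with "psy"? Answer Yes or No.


Input string: 'dcwpsy'
Suffix to check: 'psy'
Last 3 characters of input: 'psy'
Match: True
Result: Yes


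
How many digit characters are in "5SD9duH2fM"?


Input string: '5SD9duH2fM'
Operation: count digit characters (0-9)
Scan: '5'(digit), 'S', 'D', '9'(digit), 'd', 'u', 'H', '2'(digit), 'f', 'M'
Digits found: 3
Result: 3


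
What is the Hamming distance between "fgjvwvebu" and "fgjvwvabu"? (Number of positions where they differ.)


String 1: 'fgjvwvebu'
String 2: 'fgjvwvabu'
Compare each position: pos 0: 'f'=='f', pos 1: 'g'=='g', pos 2: 'j'=='j', pos 3: 'v'=='v', pos 4: 'w'=='w', pos 5: 'v'=='v', pos 6: 'e'!='a', pos 7: 'b'=='b', pos 8: 'u'=='u'
Differing positions: 1
Hamming distance: 1


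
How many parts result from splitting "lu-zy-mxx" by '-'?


Input string: 'lu-zy-mxx'
Delimiter: '-'
Split result: 'lu', 'zy', 'mxx'
Number of parts: 3


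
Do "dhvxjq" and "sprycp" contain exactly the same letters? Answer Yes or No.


String 1: 'dhvxjq' -> sorted: 'dhjqvx'
String 2: 'sprycp' -> sorted: 'cpprsy'
Compare sorted forms: 'dhjqvx' != 'cpprsy'
Anagram: No


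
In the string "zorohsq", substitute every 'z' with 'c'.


Input string: 'zorohsq'
Operation: replace 'z' with 'c'
Positions of 'z': 0
After replacement: corohsq


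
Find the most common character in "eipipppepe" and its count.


Input: 'eipipppepe'
Operation: tally each character
Counts: 'e':3, 'i':2, 'p':5
Maximum: 'p' appears 5 times


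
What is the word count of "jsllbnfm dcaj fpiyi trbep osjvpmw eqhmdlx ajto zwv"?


Input string: 'jsllbnfm dcaj fpiyi trbep osjvpmw eqhmdlx ajto zwv'
Operation: split by spaces
Words found: 'jsllbnfm', 'dcaj', 'fpiyi', 'trbep', 'osjvpmw', 'eqhmdlx', 'ajto', 'zwv'
Word count: 8


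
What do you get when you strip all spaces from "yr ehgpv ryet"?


Input string: 'yr ehgpv ryet'
Operation: remove all spaces
Words: 'yr', 'ehgpv', 'ryet'
Join without spaces: yrehgpvryet


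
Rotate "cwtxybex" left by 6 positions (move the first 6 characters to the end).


Input: 'cwtxybex', shift = 6
Operation: split at index 6 and swap parts
Front part s[0:6] = 'cwtxyb'
Back part s[6:] = 'ex'
Rotated = back + front = 'ex' + 'cwtxyb'
Result: excwtxyb


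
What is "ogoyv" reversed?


Input string: 'ogoyv'
Operation: reverse character order
Original order: 'o' -> 'g' -> 'o' -> 'y' -> 'v'
Reversed order: 'v' -> 'y' -> 'o' -> 'g' -> 'o'
Result: vyogo


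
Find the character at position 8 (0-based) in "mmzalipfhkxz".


Input string: 'mmzalipfhkxz'
Operation: get character at index 8
Index mapping: s[0]='m', s[1]='m', s[2]='z', s[3]='a', s[4]='l', s[5]='i', s[6]='p', s[7]='f', s[8]='h'
Result: 'h'


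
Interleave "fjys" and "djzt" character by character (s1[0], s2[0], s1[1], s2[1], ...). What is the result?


String 1: 'fjys'
String 2: 'djzt'
Operation: alternate characters
Pairs: 'f'+'d', 'j'+'j', 'y'+'z', 's'+'t'
Result: fdjjyzst


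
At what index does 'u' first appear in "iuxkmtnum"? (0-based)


Input string: 'iuxkmtnum'
Target: 'u'
Scanning left to right: s[0]='i', s[1]='u'
First match at index: 1


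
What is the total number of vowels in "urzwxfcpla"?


Input string: 'urzwxfcpla'
Operation: count vowels (a, e, i, o, u)
Scan: s[0]='u' (vowel), s[1]='r', s[2]='z', s[3]='w', s[4]='x', s[5]='f', s[6]='c', s[7]='p', s[8]='l', s[9]='a' (vowel)
Vowels found: 2
Result: 2


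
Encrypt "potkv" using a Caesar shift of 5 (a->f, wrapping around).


Input: 'potkv', shift = 5
Operation: for each letter, (position + 5) mod 26
Mapping: 'p'(15+5=20)->'u', 'o'(14+5=19)->'t', 't'(19+5=24)->'y', 'k'(10+5=15)->'p', 'v'(21+5=26, 26 mod 26=0)->'a'
Result: utypa


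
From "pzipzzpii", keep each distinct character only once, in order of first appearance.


Input: 'pzipzzpii'
Operation: keep first occurrence of each character
Scan: s[0]='p' new -> keep; s[1]='z' new -> keep; s[2]='i' new -> keep; s[3]='p' seen -> skip; s[4]='z' seen -> skip; s[5]='z' seen -> skip; s[6]='p' seen -> skip; s[7]='i' seen -> skip; s[8]='i' seen -> skip
Result: pzi


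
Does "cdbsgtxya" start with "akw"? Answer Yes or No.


Input string: 'cdbsgtxya'
Prefix to check: 'akw'
First 3 characters of input: 'cdb'
Match: False
Result: No


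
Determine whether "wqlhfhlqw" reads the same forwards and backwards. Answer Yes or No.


Input string: 'wqlhfhlqw'
Reversed: 'wqlhfhlqw'
Compare pairs: s[0]='w' vs s[8]='w' (match), s[1]='q' vs s[7]='q' (match), s[2]='l' vs s[6]='l' (match), s[3]='h' vs s[5]='h' (match)
Palindrome: Yes


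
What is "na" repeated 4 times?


Input string: 'na'
Operation: repeat 4 times
Concatenation: 'na' + 'na' + 'na' + 'na'
Result: nananana


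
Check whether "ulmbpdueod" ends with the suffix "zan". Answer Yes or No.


Input string: 'ulmbpdueod'
Suffix to check: 'zan'
Last 3 characters of input: 'eod'
Match: False
Result: No


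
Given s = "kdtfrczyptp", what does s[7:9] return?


Input string: 'kdtfrczyptp'
Operation: slice [7:9]
Extract characters: s[7]='y', s[8]='p'
Result: yp


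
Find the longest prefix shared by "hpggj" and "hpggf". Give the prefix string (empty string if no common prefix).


String 1: 'hpggj'
String 2: 'hpggf'
Compare position by position:
pos 0: 'h' vs 'h' match
pos 1: 'p' vs 'p' match
pos 2: 'g' vs 'g' match
pos 3: 'g' vs 'g' match
pos 4: 'j' vs 'f' differ -> stop
Longest common prefix: "hpgg" (length 4)


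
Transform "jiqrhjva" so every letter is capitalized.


Input string: 'jiqrhjva'
Operation: convert each letter to uppercase
Mapping: 'j'->'J', 'i'->'I', 'q'->'Q', 'r'->'R', 'h'->'H', 'j'->'J', 'v'->'V', 'a'->'A'
Result: JIQRHJVA


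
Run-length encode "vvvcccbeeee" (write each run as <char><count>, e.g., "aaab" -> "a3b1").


Input: 'vvvcccbeeee'
Operation: identify consecutive runs
Runs: 'vvv' -> v3, 'ccc' -> c3, 'b' -> b1, 'eeee' -> e4
Encoded: v3c3b1e4


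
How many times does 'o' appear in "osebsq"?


Input string: 'osebsq'
Target character: 'o'
Scan each position: s[0]='o'
Matches found at indices: 0
Total: 1


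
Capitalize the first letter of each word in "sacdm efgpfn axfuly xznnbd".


Input string: 'sacdm efgpfn axfuly xznnbd'
Operation: capitalize first letter of each word
Word transformations: 'sacdm'->'Sacdm', 'efgpfn'->'Efgpfn', 'axfuly'->'Axfuly', 'xznnbd'->'Xznnbd'
Result: Sacdm Efgpfn Axfuly Xznnbd


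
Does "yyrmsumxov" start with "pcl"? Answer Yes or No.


Input string: 'yyrmsumxov'
Prefix to check: 'pcl'
First 3 characters of input: 'yyr'
Match: False
Result: No


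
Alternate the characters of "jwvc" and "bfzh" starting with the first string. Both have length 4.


String 1: 'jwvc'
String 2: 'bfzh'
Operation: alternate characters
Pairs: 'j'+'b', 'w'+'f', 'v'+'z', 'c'+'h'
Result: jbwfvzch


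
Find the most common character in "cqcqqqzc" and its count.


Input: 'cqcqqqzc'
Operation: tally each character
Counts: 'c':3, 'q':4, 'z':1
Maximum: 'q' appears 4 times


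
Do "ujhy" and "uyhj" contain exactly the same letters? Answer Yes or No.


String 1: 'ujhy' -> sorted: 'hjuy'
String 2: 'uyhj' -> sorted: 'hjuy'
Compare sorted forms: 'hjuy' == 'hjuy'
Anagram: Yes


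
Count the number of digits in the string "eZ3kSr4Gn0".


Input string: 'eZ3kSr4Gn0'
Operation: count digit characters (0-9)
Scan: 'e', 'Z', '3'(digit), 'k', 'S', 'r', '4'(digit), 'G', 'n', '0'(digit)
Digits found: 3
Result: 3


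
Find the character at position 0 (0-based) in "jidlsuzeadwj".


Input string: 'jidlsuzeadwj'
Operation: get character at index 0
Index mapping: s[0]='j'
Result: 'j'


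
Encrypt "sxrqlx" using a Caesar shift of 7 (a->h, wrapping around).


Input: 'sxrqlx', shift = 7
Operation: for each letter, (position + 7) mod 26
Mapping: 's'(18+7=25)->'z', 'x'(23+7=30, 30 mod 26=4)->'e', 'r'(17+7=24)->'y', 'q'(16+7=23)->'x', 'l'(11+7=18)->'s', 'x'(23+7=30, 30 mod 26=4)->'e'
Result: zeyxse


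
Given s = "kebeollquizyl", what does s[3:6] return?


Input string: 'kebeollquizyl'
Operation: slice [3:6]
Extract characters: s[3]='e', s[4]='o', s[5]='l'
Result: eol


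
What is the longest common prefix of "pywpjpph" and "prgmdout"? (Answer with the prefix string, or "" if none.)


String 1: 'pywpjpph'
String 2: 'prgmdout'
Compare position by position:
pos 0: 'p' vs 'p' match
pos 1: 'y' vs 'r' differ -> stop
Longest common prefix: "p" (length 1)


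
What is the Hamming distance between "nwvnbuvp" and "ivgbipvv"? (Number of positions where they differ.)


String 1: 'nwvnbuvp'
String 2: 'ivgbipvv'
Compare each position: pos 0: 'n'!='i', pos 1: 'w'!='v', pos 2: 'v'!='g', pos 3: 'n'!='b', pos 4: 'b'!='i', pos 5: 'u'!='p', pos 6: 'v'=='v', pos 7: 'p'!='v'
Differing positions: 7
Hamming distance: 7


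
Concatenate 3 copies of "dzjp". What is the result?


Input string: 'dzjp'
Operation: repeat 3 times
Concatenation: 'dzjp' + 'dzjp' + 'dzjp'
Result: dzjpdzjpdzjp


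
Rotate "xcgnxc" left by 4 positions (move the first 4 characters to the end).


Input: 'xcgnxc', shift = 4
Operation: split at index 4 and swap parts
Front part s[0:4] = 'xcgn'
Back part s[4:] = 'xc'
Rotated = back + front = 'xc' + 'xcgn'
Result: xcxcgn


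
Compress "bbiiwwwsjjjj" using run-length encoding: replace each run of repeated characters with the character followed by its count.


Input: 'bbiiwwwsjjjj'
Operation: identify consecutive runs
Runs: 'bb' -> b2, 'ii' -> i2, 'www' -> w3, 's' -> s1, 'jjjj' -> j4
Encoded: b2i2w3s1j4


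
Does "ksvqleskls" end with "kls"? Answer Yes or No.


Input string: 'ksvqleskls'
Suffix to check: 'kls'
Last 3 characters of input: 'kls'
Match: True
Result: Yes


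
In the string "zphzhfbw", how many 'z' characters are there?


Input string: 'zphzhfbw'
Target character: 'z'
Scan each position: s[0]='z', s[3]='z'
Matches found at indices: 0, 3
Total: 2


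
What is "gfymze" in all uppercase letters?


Input string: 'gfymze'
Operation: convert each letter to uppercase
Mapping: 'g'->'G', 'f'->'F', 'y'->'Y', 'm'->'M', 'z'->'Z', 'e'->'E'
Result: GFYMZE


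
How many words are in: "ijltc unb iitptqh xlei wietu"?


Input string: 'ijltc unb iitptqh xlei wietu'
Operation: split by spaces
Words found: 'ijltc', 'unb', 'iitptqh', 'xlei', 'wietu'
Word count: 5


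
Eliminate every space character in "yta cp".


Input string: 'yta cp'
Operation: remove all spaces
Words: 'yta', 'cp'
Join without spaces: ytacp


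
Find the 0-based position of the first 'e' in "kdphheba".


Input string: 'kdphheba'
Target: 'e'
Scanning left to right: s[0]='k', s[1]='d', s[2]='p', s[3]='h', s[4]='h', s[5]='e'
First match at index: 5


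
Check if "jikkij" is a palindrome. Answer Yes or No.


Input string: 'jikkij'
Reversed: 'jikkij'
Compare pairs: s[0]='j' vs s[5]='j' (match), s[1]='i' vs s[4]='i' (match), s[2]='k' vs s[3]='k' (match)
Palindrome: Yes


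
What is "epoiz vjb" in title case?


Input string: 'epoiz vjb'
Operation: capitalize first letter of each word
Word transformations: 'epoiz'->'Epoiz', 'vjb'->'Vjb'
Result: Epoiz Vjb


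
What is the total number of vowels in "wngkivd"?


Input string: 'wngkivd'
Operation: count vowels (a, e, i, o, u)
Scan: s[0]='w', s[1]='n', s[2]='g', s[3]='k', s[4]='i' (vowel), s[5]='v', s[6]='d'
Vowels found: 1
Result: 1


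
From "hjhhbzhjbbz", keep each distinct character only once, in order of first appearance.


Input: 'hjhhbzhjbbz'
Operation: keep first occurrence of each character
Scan: s[0]='h' new -> keep; s[1]='j' new -> keep; s[2]='h' seen -> skip; s[3]='h' seen -> skip; s[4]='b' new -> keep; s[5]='z' new -> keep; s[6]='h' seen -> skip; s[7]='j' seen -> skip; s[8]='b' seen -> skip; s[9]='b' seen -> skip; s[10]='z' seen -> skip
Result: hjbz


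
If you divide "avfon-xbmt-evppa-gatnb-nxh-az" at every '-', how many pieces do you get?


Input string: 'avfon-xbmt-evppa-gatnb-nxh-az'
Delimiter: '-'
Split result: 'avfon', 'xbmt', 'evppa', 'gatnb', 'nxh', 'az'
Number of parts: 6


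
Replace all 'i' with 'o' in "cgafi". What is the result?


Input string: 'cgafi'
Operation: replace 'i' with 'o'
Positions of 'i': 4
After replacement: cgafo


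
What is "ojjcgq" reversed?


Input string: 'ojjcgq'
Operation: reverse character order
Original order: 'o' -> 'j' -> 'j' -> 'c' -> 'g' -> 'q'
Reversed order: 'q' -> 'g' -> 'c' -> 'j' -> 'j' -> 'o'
Result: qgcjjo


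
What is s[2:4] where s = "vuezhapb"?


Input string: 'vuezhapb'
Operation: slice [2:4]
Extract characters: s[2]='e', s[3]='z'
Result: ez


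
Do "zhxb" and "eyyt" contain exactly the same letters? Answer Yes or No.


String 1: 'zhxb' -> sorted: 'bhxz'
String 2: 'eyyt' -> sorted: 'etyy'
Compare sorted forms: 'bhxz' != 'etyy'
Anagram: No


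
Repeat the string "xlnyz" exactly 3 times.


Input string: 'xlnyz'
Operation: repeat 3 times
Concatenation: 'xlnyz' + 'xlnyz' + 'xlnyz'
Result: xlnyzxlnyzxlnyz


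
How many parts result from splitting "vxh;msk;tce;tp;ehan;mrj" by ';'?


Input string: 'vxh;msk;tce;tp;ehan;mrj'
Delimiter: ';'
Split result: 'vxh', 'msk', 'tce', 'tp', 'ehan', 'mrj'
Number of parts: 6


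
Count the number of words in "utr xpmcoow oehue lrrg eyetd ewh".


Input string: 'utr xpmcoow oehue lrrg eyetd ewh'
Operation: split by spaces
Words found: 'utr', 'xpmcoow', 'oehue', 'lrrg', 'eyetd', 'ewh'
Word count: 6


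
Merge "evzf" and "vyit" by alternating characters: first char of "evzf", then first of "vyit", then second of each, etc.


String 1: 'evzf'
String 2: 'vyit'
Operation: alternate characters
Pairs: 'e'+'v', 'v'+'y', 'z'+'i', 'f'+'t'
Result: evvyzift


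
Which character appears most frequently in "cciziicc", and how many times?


Input: 'cciziicc'
Operation: tally each character
Counts: 'c':4, 'i':3, 'z':1
Maximum: 'c' appears 4 times


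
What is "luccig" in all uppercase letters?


Input string: 'luccig'
Operation: convert each letter to uppercase
Mapping: 'l'->'L', 'u'->'U', 'c'->'C', 'c'->'C', 'i'->'I', 'g'->'G'
Result: LUCCIG


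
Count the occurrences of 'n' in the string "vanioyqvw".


Input string: 'vanioyqvw'
Target character: 'n'
Scan each position: s[2]='n'
Matches found at indices: 2
Total: 1


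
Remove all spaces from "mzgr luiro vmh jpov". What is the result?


Input string: 'mzgr luiro vmh jpov'
Operation: remove all spaces
Words: 'mzgr', 'luiro', 'vmh', 'jpov'
Join without spaces: mzgrluirovmhjpov


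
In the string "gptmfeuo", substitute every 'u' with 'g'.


Input string: 'gptmfeuo'
Operation: replace 'u' with 'g'
Positions of 'u': 6
After replacement: gptmfego


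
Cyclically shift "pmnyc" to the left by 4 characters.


Input: 'pmnyc', shift = 4
Operation: split at index 4 and swap parts
Front part s[0:4] = 'pmny'
Back part s[4:] = 'c'
Rotated = back + front = 'c' + 'pmny'
Result: cpmny


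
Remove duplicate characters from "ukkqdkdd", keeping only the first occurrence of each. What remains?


Input: 'ukkqdkdd'
Operation: keep first occurrence of each character
Scan: s[0]='u' new -> keep; s[1]='k' new -> keep; s[2]='k' seen -> skip; s[3]='q' new -> keep; s[4]='d' new -> keep; s[5]='k' seen -> skip; s[6]='d' seen -> skip; s[7]='d' seen -> skip
Result: ukqd


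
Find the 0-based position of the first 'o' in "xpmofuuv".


Input string: 'xpmofuuv'
Target: 'o'
Scanning left to right: s[0]='x', s[1]='p', s[2]='m', s[3]='o'
First match at index: 3


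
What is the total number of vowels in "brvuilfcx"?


Input string: 'brvuilfcx'
Operation: count vowels (a, e, i, o, u)
Scan: s[0]='b', s[1]='r', s[2]='v', s[3]='u' (vowel), s[4]='i' (vowel), s[5]='l', s[6]='f', s[7]='c', s[8]='x'
Vowels found: 2
Result: 2


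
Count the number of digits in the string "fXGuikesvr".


Input string: 'fXGuikesvr'
Operation: count digit characters (0-9)
Scan: 'f', 'X', 'G', 'u', 'i', 'k', 'e', 's', 'v', 'r'
Digits found: 0
Result: 0


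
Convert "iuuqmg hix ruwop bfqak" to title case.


Input string: 'iuuqmg hix ruwop bfqak'
Operation: capitalize first letter of each word
Word transformations: 'iuuqmg'->'Iuuqmg', 'hix'->'Hix', 'ruwop'->'Ruwop', 'bfqak'->'Bfqak'
Result: Iuuqmg Hix Ruwop Bfqak


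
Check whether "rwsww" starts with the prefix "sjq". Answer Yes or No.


Input string: 'rwsww'
Prefix to check: 'sjq'
First 3 characters of input: 'rws'
Match: False
Result: No


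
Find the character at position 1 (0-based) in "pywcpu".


Input string: 'pywcpu'
Operation: get character at index 1
Index mapping: s[0]='p', s[1]='y'
Result: 'y'


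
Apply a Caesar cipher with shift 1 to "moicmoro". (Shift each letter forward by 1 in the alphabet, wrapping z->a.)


Input: 'moicmoro', shift = 1
Operation: for each letter, (position + 1) mod 26
Mapping: 'm'(12+1=13)->'n', 'o'(14+1=15)->'p', 'i'(8+1=9)->'j', 'c'(2+1=3)->'d', 'm'(12+1=13)->'n', 'o'(14+1=15)->'p', 'r'(17+1=18)->'s', 'o'(14+1=15)->'p'
Result: npjdnpsp


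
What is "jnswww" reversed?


Input string: 'jnswww'
Operation: reverse character order
Original order: 'j' -> 'n' -> 's' -> 'w' -> 'w' -> 'w'
Reversed order: 'w' -> 'w' -> 'w' -> 's' -> 'n' -> 'j'
Result: wwwsnj


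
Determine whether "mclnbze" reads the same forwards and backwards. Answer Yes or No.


Input string: 'mclnbze'
Reversed: 'ezbnlcm'
Compare pairs: s[0]='m' vs s[6]='e' (mismatch), s[1]='c' vs s[5]='z' (mismatch), s[2]='l' vs s[4]='b' (mismatch)
Palindrome: No


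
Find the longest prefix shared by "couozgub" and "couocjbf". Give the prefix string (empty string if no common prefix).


String 1: 'couozgub'
String 2: 'couocjbf'
Compare position by position:
pos 0: 'c' vs 'c' match
pos 1: 'o' vs 'o' match
pos 2: 'u' vs 'u' match
pos 3: 'o' vs 'o' match
pos 4: 'z' vs 'c' differ -> stop
Longest common prefix: "couo" (length 4)


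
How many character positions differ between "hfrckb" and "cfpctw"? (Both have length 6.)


String 1: 'hfrckb'
String 2: 'cfpctw'
Compare each position: pos 0: 'h'!='c', pos 1: 'f'=='f', pos 2: 'r'!='p', pos 3: 'c'=='c', pos 4: 'k'!='t', pos 5: 'b'!='w'
Differing positions: 4
Hamming distance: 4


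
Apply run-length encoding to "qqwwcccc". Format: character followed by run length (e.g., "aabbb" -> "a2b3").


Input: 'qqwwcccc'
Operation: identify consecutive runs
Runs: 'qq' -> q2, 'ww' -> w2, 'cccc' -> c4
Encoded: q2w2c4


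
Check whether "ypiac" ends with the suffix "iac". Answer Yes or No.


Input string: 'ypiac'
Suffix to check: 'iac'
Last 3 characters of input: 'iac'
Match: True
Result: Yes


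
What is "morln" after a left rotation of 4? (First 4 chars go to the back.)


Input: 'morln', shift = 4
Operation: split at index 4 and swap parts
Front part s[0:4] = 'morl'
Back part s[4:] = 'n'
Rotated = back + front = 'n' + 'morl'
Result: nmorl


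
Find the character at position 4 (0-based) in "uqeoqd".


Input string: 'uqeoqd'
Operation: get character at index 4
Index mapping: s[0]='u', s[1]='q', s[2]='e', s[3]='o', s[4]='q'
Result: 'q'


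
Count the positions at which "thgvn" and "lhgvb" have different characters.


String 1: 'thgvn'
String 2: 'lhgvb'
Compare each position: pos 0: 't'!='l', pos 1: 'h'=='h', pos 2: 'g'=='g', pos 3: 'v'=='v', pos 4: 'n'!='b'
Differing positions: 2
Hamming distance: 2


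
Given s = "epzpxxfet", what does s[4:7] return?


Input string: 'epzpxxfet'
Operation: slice [4:7]
Extract characters: s[4]='x', s[5]='x', s[6]='f'
Result: xxf


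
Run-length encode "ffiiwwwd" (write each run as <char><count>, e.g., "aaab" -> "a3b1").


Input: 'ffiiwwwd'
Operation: identify consecutive runs
Runs: 'ff' -> f2, 'ii' -> i2, 'www' -> w3, 'd' -> d1
Encoded: f2i2w3d1


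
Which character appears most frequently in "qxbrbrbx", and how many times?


Input: 'qxbrbrbx'
Operation: tally each character
Counts: 'b':3, 'q':1, 'r':2, 'x':2
Maximum: 'b' appears 3 times


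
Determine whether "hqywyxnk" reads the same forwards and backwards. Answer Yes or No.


Input string: 'hqywyxnk'
Reversed: 'knxywyqh'
Compare pairs: s[0]='h' vs s[7]='k' (mismatch), s[1]='q' vs s[6]='n' (mismatch), s[2]='y' vs s[5]='x' (mismatch), s[3]='w' vs s[4]='y' (mismatch)
Palindrome: No


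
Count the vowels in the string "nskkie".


Input string: 'nskkie'
Operation: count vowels (a, e, i, o, u)
Scan: s[0]='n', s[1]='s', s[2]='k', s[3]='k', s[4]='i' (vowel), s[5]='e' (vowel)
Vowels found: 2
Result: 2


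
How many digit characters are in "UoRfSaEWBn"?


Input string: 'UoRfSaEWBn'
Operation: count digit characters (0-9)
Scan: 'U', 'o', 'R', 'f', 'S', 'a', 'E', 'W', 'B', 'n'
Digits found: 0
Result: 0


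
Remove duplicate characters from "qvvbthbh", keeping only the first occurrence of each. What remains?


Input: 'qvvbthbh'
Operation: keep first occurrence of each character
Scan: s[0]='q' new -> keep; s[1]='v' new -> keep; s[2]='v' seen -> skip; s[3]='b' new -> keep; s[4]='t' new -> keep; s[5]='h' new -> keep; s[6]='b' seen -> skip; s[7]='h' seen -> skip
Result: qvbth


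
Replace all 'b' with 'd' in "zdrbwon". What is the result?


Input string: 'zdrbwon'
Operation: replace 'b' with 'd'
Positions of 'b': 3
After replacement: zdrdwon


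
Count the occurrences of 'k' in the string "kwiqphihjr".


Input string: 'kwiqphihjr'
Target character: 'k'
Scan each position: s[0]='k'
Matches found at indices: 0
Total: 1


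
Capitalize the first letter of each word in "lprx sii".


Input string: 'lprx sii'
Operation: capitalize first letter of each word
Word transformations: 'lprx'->'Lprx', 'sii'->'Sii'
Result: Lprx Sii


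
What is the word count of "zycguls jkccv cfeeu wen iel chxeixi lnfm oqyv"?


Input string: 'zycguls jkccv cfeeu wen iel chxeixi lnfm oqyv'
Operation: split by spaces
Words found: 'zycguls', 'jkccv', 'cfeeu', 'wen', 'iel', 'chxeixi', 'lnfm', 'oqyv'
Word count: 8


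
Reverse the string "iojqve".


Input string: 'iojqve'
Operation: reverse character order
Original order: 'i' -> 'o' -> 'j' -> 'q' -> 'v' -> 'e'
Reversed order: 'e' -> 'v' -> 'q' -> 'j' -> 'o' -> 'i'
Result: evqjoi


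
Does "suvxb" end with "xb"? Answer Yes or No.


Input string: 'suvxb'
Suffix to check: 'xb'
Last 2 characters of input: 'xb'
Match: True
Result: Yes


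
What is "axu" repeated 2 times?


Input string: 'axu'
Operation: repeat 2 times
Concatenation: 'axu' + 'axu'
Result: axuaxu


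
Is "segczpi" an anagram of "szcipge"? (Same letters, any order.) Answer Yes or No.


String 1: 'szcipge' -> sorted: 'cegipsz'
String 2: 'segczpi' -> sorted: 'cegipsz'
Compare sorted forms: 'cegipsz' == 'cegipsz'
Anagram: Yes


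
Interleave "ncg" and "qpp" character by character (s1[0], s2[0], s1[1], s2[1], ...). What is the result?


String 1: 'ncg'
String 2: 'qpp'
Operation: alternate characters
Pairs: 'n'+'q', 'c'+'p', 'g'+'p'
Result: nqcpgp


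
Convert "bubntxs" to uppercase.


Input string: 'bubntxs'
Operation: convert each letter to uppercase
Mapping: 'b'->'B', 'u'->'U', 'b'->'B', 'n'->'N', 't'->'T', 'x'->'X', 's'->'S'
Result: BUBNTXS


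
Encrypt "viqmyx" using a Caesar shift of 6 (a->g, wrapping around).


Input: 'viqmyx', shift = 6
Operation: for each letter, (position + 6) mod 26
Mapping: 'v'(21+6=27, 27 mod 26=1)->'b', 'i'(8+6=14)->'o', 'q'(16+6=22)->'w', 'm'(12+6=18)->'s', 'y'(24+6=30, 30 mod 26=4)->'e', 'x'(23+6=29, 29 mod 26=3)->'d'
Result: bowsed


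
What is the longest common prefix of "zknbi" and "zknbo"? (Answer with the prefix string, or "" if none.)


String 1: 'zknbi'
String 2: 'zknbo'
Compare position by position:
pos 0: 'z' vs 'z' match
pos 1: 'k' vs 'k' match
pos 2: 'n' vs 'n' match
pos 3: 'b' vs 'b' match
pos 4: 'i' vs 'o' differ -> stop
Longest common prefix: "zknb" (length 4)


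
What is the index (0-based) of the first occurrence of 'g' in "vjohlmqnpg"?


Input string: 'vjohlmqnpg'
Target: 'g'
Scanning left to right: s[0]='v', s[1]='j', s[2]='o', s[3]='h', s[4]='l', s[5]='m', s[6]='q', s[7]='n', s[8]='p', s[9]='g'
First match at index: 9


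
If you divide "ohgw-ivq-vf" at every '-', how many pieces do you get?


Input string: 'ohgw-ivq-vf'
Delimiter: '-'
Split result: 'ohgw', 'ivq', 'vf'
Number of parts: 3


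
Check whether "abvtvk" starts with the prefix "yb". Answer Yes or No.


Input string: 'abvtvk'
Prefix to check: 'yb'
First 2 characters of input: 'ab'
Match: False
Result: No


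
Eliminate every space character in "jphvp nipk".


Input string: 'jphvp nipk'
Operation: remove all spaces
Words: 'jphvp', 'nipk'
Join without spaces: jphvpnipk


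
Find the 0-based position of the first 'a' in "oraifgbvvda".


Input string: 'oraifgbvvda'
Target: 'a'
Scanning left to right: s[0]='o', s[1]='r', s[2]='a'
First match at index: 2
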